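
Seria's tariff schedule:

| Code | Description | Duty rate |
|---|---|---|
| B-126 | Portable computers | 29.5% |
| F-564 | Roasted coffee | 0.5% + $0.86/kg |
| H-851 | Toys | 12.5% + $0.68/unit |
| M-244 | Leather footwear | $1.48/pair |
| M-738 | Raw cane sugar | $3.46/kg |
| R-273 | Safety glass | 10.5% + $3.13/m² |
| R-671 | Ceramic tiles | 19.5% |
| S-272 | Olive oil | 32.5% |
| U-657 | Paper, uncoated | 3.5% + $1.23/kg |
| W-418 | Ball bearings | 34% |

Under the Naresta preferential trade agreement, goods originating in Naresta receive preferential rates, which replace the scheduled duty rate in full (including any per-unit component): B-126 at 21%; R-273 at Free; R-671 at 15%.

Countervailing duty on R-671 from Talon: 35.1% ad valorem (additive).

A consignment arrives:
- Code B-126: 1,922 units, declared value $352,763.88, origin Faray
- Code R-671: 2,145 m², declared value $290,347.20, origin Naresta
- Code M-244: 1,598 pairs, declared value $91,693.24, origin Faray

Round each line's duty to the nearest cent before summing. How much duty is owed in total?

Line 1 (B-126, Faray, 1,922 units, $352,763.88):
Base rate for B-126 is 29.5%.
B-126 has an FTA preferential rate, but origin Faray is not Naresta; base rate stands.
Duty = $352,763.88 × 29.5% = $104,065.34.
Line 2 (R-671, Naresta, 2,145 m², $290,347.20):
Base rate for R-671 is 19.5%.
Origin Naresta qualifies under the Seria–Naresta agreement and R-671 is covered: preferential rate 15% applies instead.
The additional-duty order on R-671 targets Talon, not Naresta; it does not apply.
Duty = $290,347.20 × 15% = $43,552.08.
Line 3 (M-244, Faray, 1,598 pairs, $91,693.24):
Base rate for M-244 is $1.48/pair.
Duty = 1,598 × $1.48 = $2,365.04.
Total = $104,065.34 + $43,552.08 + $2,365.04 = $149,982.46.

$149,982.46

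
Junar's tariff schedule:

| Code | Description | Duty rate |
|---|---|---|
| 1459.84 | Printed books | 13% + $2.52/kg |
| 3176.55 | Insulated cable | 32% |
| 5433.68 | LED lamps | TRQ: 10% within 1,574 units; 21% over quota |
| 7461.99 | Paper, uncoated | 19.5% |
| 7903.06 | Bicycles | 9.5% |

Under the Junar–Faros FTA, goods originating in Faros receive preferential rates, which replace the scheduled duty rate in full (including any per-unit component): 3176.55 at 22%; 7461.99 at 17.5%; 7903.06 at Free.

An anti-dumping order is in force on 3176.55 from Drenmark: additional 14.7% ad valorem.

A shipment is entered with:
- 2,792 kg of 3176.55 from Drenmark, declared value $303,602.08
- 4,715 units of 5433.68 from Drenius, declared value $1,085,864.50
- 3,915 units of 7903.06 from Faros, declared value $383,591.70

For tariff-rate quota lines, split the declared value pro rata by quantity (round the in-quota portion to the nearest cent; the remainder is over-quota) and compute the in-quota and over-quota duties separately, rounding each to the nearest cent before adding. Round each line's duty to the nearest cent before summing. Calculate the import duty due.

$329,939.57

Line 1 (3176.55, Drenmark, 2,792 kg, $303,602.08):
Base rate for 3176.55 is 32%.
3176.55 has an FTA preferential rate, but origin Drenmark is not Faros; base rate stands.
Additional duty on 3176.55 from Drenmark: +14.7%. Applied ad valorem rate: 32% + 14.7% = 46.7%.
Duty = $303,602.08 × 46.7% = $141,782.17.
Line 2 (5433.68, Drenius, 4,715 units, $1,085,864.50):
Code 5433.68 is under a tariff-rate quota (threshold 1,574 units). In-quota: 1,574 units at 10%; over-quota: 3,141 units at 21%.
Pro-rata value split: in-quota = $1,085,864.50 × 1,574/4,715 = $362,492.20; over-quota = $1,085,864.50 − $362,492.20 = $723,372.30.
In-quota duty = $362,492.20 × 10% = $36,249.22. Over-quota duty = $723,372.30 × 21% = $151,908.18.
Line duty = $36,249.22 + $151,908.18 = $188,157.40.
Line 3 (7903.06, Faros, 3,915 units, $383,591.70):
Base rate for 7903.06 is 9.5%.
Origin Faros qualifies under the Junar–Faros agreement and 7903.06 is covered: preferential rate Free applies instead.
Duty = $383,591.70 × 0% = $0.00.
Total = $141,782.17 + $188,157.40 + $0.00 = $329,939.57.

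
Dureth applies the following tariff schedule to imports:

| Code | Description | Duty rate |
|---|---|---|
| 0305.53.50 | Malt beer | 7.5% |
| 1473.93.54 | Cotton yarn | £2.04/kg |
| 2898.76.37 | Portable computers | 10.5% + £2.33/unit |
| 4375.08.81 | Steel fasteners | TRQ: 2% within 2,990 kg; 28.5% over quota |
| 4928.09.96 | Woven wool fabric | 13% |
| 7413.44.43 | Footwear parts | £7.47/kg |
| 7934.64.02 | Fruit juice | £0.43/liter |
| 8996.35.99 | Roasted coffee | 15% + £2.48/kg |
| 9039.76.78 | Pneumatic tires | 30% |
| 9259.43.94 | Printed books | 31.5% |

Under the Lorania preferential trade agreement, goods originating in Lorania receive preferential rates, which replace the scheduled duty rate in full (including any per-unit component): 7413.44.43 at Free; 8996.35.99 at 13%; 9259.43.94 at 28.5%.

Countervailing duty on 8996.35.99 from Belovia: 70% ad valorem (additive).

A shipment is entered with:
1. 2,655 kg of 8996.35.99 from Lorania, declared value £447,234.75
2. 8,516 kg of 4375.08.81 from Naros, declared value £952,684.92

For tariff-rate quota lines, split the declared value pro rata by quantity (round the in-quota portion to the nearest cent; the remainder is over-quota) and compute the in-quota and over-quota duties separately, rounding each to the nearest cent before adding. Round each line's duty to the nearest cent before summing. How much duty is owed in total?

£241,015.53

Line 1 (8996.35.99, Lorania, 2,655 kg, £447,234.75):
Base rate for 8996.35.99 is 15% + £2.48/kg.
Origin Lorania qualifies under the Dureth–Lorania agreement and 8996.35.99 is covered: preferential rate 13% applies instead.
The additional-duty order on 8996.35.99 targets Belovia, not Lorania; it does not apply.
Duty = £447,234.75 × 13% = £58,140.52.
Line 2 (4375.08.81, Naros, 8,516 kg, £952,684.92):
Code 4375.08.81 is under a tariff-rate quota (threshold 2,990 kg). In-quota: 2,990 kg at 2%; over-quota: 5,526 kg at 28.5%.
Pro-rata value split: in-quota = £952,684.92 × 2,990/8,516 = £334,491.30; over-quota = £952,684.92 − £334,491.30 = £618,193.62.
In-quota duty = £334,491.30 × 2% = £6,689.83. Over-quota duty = £618,193.62 × 28.5% = £176,185.18.
Line duty = £6,689.83 + £176,185.18 = £182,875.01.
Total = £58,140.52 + £182,875.01 = £241,015.53.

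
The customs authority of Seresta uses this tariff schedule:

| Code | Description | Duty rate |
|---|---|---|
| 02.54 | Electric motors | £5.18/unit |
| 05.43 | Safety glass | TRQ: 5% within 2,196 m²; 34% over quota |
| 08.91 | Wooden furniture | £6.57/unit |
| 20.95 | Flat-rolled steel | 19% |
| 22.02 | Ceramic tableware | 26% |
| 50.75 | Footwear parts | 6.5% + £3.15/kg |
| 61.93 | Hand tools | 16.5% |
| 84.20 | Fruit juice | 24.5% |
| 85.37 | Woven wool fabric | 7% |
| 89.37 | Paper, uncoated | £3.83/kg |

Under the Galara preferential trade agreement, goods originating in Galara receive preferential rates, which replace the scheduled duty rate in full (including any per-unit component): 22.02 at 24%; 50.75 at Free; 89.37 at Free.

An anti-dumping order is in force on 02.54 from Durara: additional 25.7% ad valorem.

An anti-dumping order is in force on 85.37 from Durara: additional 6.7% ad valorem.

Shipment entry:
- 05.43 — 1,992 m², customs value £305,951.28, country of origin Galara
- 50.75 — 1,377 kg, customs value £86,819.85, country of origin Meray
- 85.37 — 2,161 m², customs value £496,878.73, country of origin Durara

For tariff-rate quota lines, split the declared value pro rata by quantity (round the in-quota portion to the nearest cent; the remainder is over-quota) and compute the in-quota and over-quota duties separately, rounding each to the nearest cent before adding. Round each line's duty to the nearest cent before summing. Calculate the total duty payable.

Line 1 (05.43, Galara, 1,992 m², £305,951.28):
Code 05.43 is under a tariff-rate quota (threshold 2,196 m²). Quantity 1,992 m² is within the quota, so the in-quota rate 5% applies to the full value.
Duty = £305,951.28 × 5% = £15,297.56.
Line 2 (50.75, Meray, 1,377 kg, £86,819.85):
Base rate for 50.75 is 6.5% + £3.15/kg.
50.75 has an FTA preferential rate, but origin Meray is not Galara; base rate stands.
Duty = £86,819.85 × 6.5% + 1,377 × £3.15 = £9,980.84.
Line 3 (85.37, Durara, 2,161 m², £496,878.73):
Base rate for 85.37 is 7%.
Additional duty on 85.37 from Durara: +6.7%. Applied ad valorem rate: 7% + 6.7% = 13.7%.
Duty = £496,878.73 × 13.7% = £68,072.39.
Total = £15,297.56 + £9,980.84 + £68,072.39 = £93,350.79.

£93,350.79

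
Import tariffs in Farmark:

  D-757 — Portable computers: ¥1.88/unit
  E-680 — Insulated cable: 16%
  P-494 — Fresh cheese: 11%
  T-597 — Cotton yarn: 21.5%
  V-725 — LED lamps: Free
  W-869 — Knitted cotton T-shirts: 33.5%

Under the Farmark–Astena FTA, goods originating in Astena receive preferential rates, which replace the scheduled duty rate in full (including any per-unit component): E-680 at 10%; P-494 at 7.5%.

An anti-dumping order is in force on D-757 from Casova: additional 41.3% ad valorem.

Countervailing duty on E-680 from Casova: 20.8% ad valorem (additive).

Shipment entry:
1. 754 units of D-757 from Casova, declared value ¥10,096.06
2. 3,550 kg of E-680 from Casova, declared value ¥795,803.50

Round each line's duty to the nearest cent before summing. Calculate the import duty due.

Line 1 (D-757, Casova, 754 units, ¥10,096.06):
Base rate for D-757 is ¥1.88/unit.
Additional duty on D-757 from Casova: +41.3% ad valorem. Applied ad valorem rate = 41.3%.
Duty = ¥10,096.06 × 41.3% + 754 × ¥1.88 = ¥5,587.19.
Line 2 (E-680, Casova, 3,550 kg, ¥795,803.50):
Base rate for E-680 is 16%.
E-680 has an FTA preferential rate, but origin Casova is not Astena; base rate stands.
Additional duty on E-680 from Casova: +20.8%. Applied ad valorem rate: 16% + 20.8% = 36.8%.
Duty = ¥795,803.50 × 36.8% = ¥292,855.69.
Total = ¥5,587.19 + ¥292,855.69 = ¥298,442.88.

¥298,442.88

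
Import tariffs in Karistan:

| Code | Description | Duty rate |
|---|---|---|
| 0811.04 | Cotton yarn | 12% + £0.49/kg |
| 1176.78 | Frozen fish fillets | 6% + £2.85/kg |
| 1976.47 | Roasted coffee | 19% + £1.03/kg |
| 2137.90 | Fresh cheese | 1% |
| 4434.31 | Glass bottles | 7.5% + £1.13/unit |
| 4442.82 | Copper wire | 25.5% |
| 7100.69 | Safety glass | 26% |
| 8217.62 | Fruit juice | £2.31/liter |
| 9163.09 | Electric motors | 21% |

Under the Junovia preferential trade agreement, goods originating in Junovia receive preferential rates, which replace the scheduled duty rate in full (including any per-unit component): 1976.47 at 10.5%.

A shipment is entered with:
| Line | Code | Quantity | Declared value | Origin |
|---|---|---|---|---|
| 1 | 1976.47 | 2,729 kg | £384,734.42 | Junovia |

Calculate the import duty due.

Line 1 (1976.47, Junovia, 2,729 kg, £384,734.42):
Base rate for 1976.47 is 19% + £1.03/kg.
Origin Junovia qualifies under the Karistan–Junovia agreement and 1976.47 is covered: preferential rate 10.5% applies instead.
Duty = £384,734.42 × 10.5% = £40,397.11.

£40,397.11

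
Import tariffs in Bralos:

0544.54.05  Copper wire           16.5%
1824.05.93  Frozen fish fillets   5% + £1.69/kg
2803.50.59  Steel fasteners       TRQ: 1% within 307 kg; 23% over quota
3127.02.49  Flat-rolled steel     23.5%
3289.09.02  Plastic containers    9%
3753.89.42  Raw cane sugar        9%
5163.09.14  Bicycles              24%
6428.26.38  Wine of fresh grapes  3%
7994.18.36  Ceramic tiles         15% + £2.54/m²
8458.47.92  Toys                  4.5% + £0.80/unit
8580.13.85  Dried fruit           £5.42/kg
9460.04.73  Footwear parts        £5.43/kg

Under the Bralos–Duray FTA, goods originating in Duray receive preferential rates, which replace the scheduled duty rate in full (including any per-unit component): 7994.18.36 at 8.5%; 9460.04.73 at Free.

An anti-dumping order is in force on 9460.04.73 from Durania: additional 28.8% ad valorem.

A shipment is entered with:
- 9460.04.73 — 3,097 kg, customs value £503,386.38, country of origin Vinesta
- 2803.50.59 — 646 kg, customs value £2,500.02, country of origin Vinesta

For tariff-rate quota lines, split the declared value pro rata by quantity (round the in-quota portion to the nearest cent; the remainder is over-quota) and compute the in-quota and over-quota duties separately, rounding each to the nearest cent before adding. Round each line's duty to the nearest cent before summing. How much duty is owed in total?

Line 1 (9460.04.73, Vinesta, 3,097 kg, £503,386.38):
Base rate for 9460.04.73 is £5.43/kg.
9460.04.73 has an FTA preferential rate, but origin Vinesta is not Duray; base rate stands.
The additional-duty order on 9460.04.73 targets Durania, not Vinesta; it does not apply.
Duty = 3,097 × £5.43 = £16,816.71.
Line 2 (2803.50.59, Vinesta, 646 kg, £2,500.02):
Code 2803.50.59 is under a tariff-rate quota (threshold 307 kg). In-quota: 307 kg at 1%; over-quota: 339 kg at 23%.
Pro-rata value split: in-quota = £2,500.02 × 307/646 = £1,188.09; over-quota = £2,500.02 − £1,188.09 = £1,311.93.
In-quota duty = £1,188.09 × 1% = £11.88. Over-quota duty = £1,311.93 × 23% = £301.74.
Line duty = £11.88 + £301.74 = £313.62.
Total = £16,816.71 + £313.62 = £17,130.33.

£17,130.33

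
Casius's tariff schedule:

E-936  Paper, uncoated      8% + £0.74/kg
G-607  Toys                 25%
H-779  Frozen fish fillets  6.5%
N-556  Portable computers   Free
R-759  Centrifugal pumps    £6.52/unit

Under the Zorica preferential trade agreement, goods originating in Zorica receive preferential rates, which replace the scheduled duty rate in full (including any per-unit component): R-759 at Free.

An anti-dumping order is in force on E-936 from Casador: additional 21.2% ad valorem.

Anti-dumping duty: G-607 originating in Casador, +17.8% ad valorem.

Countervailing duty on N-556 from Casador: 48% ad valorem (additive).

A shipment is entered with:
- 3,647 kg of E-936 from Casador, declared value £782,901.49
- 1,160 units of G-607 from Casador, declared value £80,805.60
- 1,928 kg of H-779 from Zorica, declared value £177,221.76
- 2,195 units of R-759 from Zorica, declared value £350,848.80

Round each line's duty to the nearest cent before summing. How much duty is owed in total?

£277,410.23

Line 1 (E-936, Casador, 3,647 kg, £782,901.49):
Base rate for E-936 is 8% + £0.74/kg.
Additional duty on E-936 from Casador: +21.2%. Applied ad valorem rate: 8% + 21.2% = 29.2%.
Duty = £782,901.49 × 29.2% + 3,647 × £0.74 = £231,306.02.
Line 2 (G-607, Casador, 1,160 units, £80,805.60):
Base rate for G-607 is 25%.
Additional duty on G-607 from Casador: +17.8%. Applied ad valorem rate: 25% + 17.8% = 42.8%.
Duty = £80,805.60 × 42.8% = £34,584.80.
Line 3 (H-779, Zorica, 1,928 kg, £177,221.76):
Base rate for H-779 is 6.5%.
Origin Zorica is the FTA partner but H-779 is not on the preference list; base rate stands.
Duty = £177,221.76 × 6.5% = £11,519.41.
Line 4 (R-759, Zorica, 2,195 units, £350,848.80):
Base rate for R-759 is £6.52/unit.
Origin Zorica qualifies under the Casius–Zorica agreement and R-759 is covered: preferential rate Free applies instead.
Duty = £350,848.80 × 0% = £0.00.
Total = £231,306.02 + £34,584.80 + £11,519.41 + £0.00 = £277,410.23.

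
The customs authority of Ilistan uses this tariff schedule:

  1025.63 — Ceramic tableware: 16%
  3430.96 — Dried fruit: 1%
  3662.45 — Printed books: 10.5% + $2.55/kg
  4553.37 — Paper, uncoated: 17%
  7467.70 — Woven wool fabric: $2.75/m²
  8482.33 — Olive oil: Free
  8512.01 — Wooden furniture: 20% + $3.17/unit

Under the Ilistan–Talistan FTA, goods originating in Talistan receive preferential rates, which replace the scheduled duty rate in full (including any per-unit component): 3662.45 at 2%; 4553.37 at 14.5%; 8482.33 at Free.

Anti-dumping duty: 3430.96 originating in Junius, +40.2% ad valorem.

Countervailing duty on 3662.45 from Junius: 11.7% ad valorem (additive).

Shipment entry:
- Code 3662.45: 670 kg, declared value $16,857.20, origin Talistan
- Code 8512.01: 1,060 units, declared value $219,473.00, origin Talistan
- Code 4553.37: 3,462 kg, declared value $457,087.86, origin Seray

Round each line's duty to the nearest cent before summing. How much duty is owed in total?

$125,296.88

Line 1 (3662.45, Talistan, 670 kg, $16,857.20):
Base rate for 3662.45 is 10.5% + $2.55/kg.
Origin Talistan qualifies under the Ilistan–Talistan agreement and 3662.45 is covered: preferential rate 2% applies instead.
The additional-duty order on 3662.45 targets Junius, not Talistan; it does not apply.
Duty = $16,857.20 × 2% = $337.14.
Line 2 (8512.01, Talistan, 1,060 units, $219,473.00):
Base rate for 8512.01 is 20% + $3.17/unit.
Origin Talistan is the FTA partner but 8512.01 is not on the preference list; base rate stands.
Duty = $219,473.00 × 20% + 1,060 × $3.17 = $47,254.80.
Line 3 (4553.37, Seray, 3,462 kg, $457,087.86):
Base rate for 4553.37 is 17%.
4553.37 has an FTA preferential rate, but origin Seray is not Talistan; base rate stands.
Duty = $457,087.86 × 17% = $77,704.94.
Total = $337.14 + $47,254.80 + $77,704.94 = $125,296.88.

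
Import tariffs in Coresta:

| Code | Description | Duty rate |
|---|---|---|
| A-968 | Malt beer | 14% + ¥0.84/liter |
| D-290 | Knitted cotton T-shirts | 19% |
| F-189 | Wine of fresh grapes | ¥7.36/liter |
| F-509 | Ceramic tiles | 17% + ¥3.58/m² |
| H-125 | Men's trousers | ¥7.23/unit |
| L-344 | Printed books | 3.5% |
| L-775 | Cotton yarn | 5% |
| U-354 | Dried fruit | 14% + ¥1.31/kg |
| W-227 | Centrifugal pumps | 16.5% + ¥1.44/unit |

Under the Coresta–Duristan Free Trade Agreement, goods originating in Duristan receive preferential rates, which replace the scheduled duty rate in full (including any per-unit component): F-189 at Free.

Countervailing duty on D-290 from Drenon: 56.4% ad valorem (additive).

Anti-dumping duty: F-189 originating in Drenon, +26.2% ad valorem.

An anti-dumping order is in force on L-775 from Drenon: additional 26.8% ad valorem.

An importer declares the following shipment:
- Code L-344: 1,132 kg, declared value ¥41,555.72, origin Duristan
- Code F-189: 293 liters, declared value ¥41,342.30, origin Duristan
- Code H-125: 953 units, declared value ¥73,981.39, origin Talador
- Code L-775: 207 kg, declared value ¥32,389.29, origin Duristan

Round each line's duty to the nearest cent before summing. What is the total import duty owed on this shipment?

Line 1 (L-344, Duristan, 1,132 kg, ¥41,555.72):
Base rate for L-344 is 3.5%.
Origin Duristan is the FTA partner but L-344 is not on the preference list; base rate stands.
Duty = ¥41,555.72 × 3.5% = ¥1,454.45.
Line 2 (F-189, Duristan, 293 liters, ¥41,342.30):
Base rate for F-189 is ¥7.36/liter.
Origin Duristan qualifies under the Coresta–Duristan agreement and F-189 is covered: preferential rate Free applies instead.
The additional-duty order on F-189 targets Drenon, not Duristan; it does not apply.
Duty = ¥41,342.30 × 0% = ¥0.00.
Line 3 (H-125, Talador, 953 units, ¥73,981.39):
Base rate for H-125 is ¥7.23/unit.
Duty = 953 × ¥7.23 = ¥6,890.19.
Line 4 (L-775, Duristan, 207 kg, ¥32,389.29):
Base rate for L-775 is 5%.
Origin Duristan is the FTA partner but L-775 is not on the preference list; base rate stands.
The additional-duty order on L-775 targets Drenon, not Duristan; it does not apply.
Duty = ¥32,389.29 × 5% = ¥1,619.46.
Total = ¥1,454.45 + ¥0.00 + ¥6,890.19 + ¥1,619.46 = ¥9,964.10.

¥9,964.10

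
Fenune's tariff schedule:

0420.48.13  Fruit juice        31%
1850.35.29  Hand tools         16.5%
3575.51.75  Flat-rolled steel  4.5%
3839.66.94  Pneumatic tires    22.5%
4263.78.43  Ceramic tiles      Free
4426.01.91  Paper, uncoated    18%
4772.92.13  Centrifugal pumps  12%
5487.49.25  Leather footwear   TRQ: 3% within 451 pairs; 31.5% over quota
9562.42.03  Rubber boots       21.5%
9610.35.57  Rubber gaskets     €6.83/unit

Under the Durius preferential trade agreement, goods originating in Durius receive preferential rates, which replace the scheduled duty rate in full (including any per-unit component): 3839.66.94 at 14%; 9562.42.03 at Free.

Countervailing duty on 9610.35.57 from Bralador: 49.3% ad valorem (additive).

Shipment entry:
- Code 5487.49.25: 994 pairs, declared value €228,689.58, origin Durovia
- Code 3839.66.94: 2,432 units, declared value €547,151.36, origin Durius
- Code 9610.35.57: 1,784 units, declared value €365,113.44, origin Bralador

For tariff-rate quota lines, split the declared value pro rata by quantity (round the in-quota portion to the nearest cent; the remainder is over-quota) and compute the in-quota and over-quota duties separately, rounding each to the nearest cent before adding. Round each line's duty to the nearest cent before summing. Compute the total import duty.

€311,252.01

Line 1 (5487.49.25, Durovia, 994 pairs, €228,689.58):
Code 5487.49.25 is under a tariff-rate quota (threshold 451 pairs). In-quota: 451 pairs at 3%; over-quota: 543 pairs at 31.5%.
Pro-rata value split: in-quota = €228,689.58 × 451/994 = €103,761.57; over-quota = €228,689.58 − €103,761.57 = €124,928.01.
In-quota duty = €103,761.57 × 3% = €3,112.85. Over-quota duty = €124,928.01 × 31.5% = €39,352.32.
Line duty = €3,112.85 + €39,352.32 = €42,465.17.
Line 2 (3839.66.94, Durius, 2,432 units, €547,151.36):
Base rate for 3839.66.94 is 22.5%.
Origin Durius qualifies under the Fenune–Durius agreement and 3839.66.94 is covered: preferential rate 14% applies instead.
Duty = €547,151.36 × 14% = €76,601.19.
Line 3 (9610.35.57, Bralador, 1,784 units, €365,113.44):
Base rate for 9610.35.57 is €6.83/unit.
Additional duty on 9610.35.57 from Bralador: +49.3% ad valorem. Applied ad valorem rate = 49.3%.
Duty = €365,113.44 × 49.3% + 1,784 × €6.83 = €192,185.65.
Total = €42,465.17 + €76,601.19 + €192,185.65 = €311,252.01.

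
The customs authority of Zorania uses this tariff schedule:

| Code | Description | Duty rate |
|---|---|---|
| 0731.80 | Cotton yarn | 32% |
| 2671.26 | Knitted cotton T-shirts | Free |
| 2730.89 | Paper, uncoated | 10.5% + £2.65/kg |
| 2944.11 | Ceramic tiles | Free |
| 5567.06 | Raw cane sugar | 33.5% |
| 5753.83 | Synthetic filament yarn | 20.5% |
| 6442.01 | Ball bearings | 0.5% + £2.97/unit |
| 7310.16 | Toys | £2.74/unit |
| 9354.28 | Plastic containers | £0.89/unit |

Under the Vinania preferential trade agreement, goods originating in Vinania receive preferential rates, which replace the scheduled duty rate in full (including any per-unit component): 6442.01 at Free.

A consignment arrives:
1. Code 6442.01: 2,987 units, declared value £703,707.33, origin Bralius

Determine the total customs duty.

£12,389.93

Line 1 (6442.01, Bralius, 2,987 units, £703,707.33):
Base rate for 6442.01 is 0.5% + £2.97/unit.
6442.01 has an FTA preferential rate, but origin Bralius is not Vinania; base rate stands.
Duty = £703,707.33 × 0.5% + 2,987 × £2.97 = £12,389.93.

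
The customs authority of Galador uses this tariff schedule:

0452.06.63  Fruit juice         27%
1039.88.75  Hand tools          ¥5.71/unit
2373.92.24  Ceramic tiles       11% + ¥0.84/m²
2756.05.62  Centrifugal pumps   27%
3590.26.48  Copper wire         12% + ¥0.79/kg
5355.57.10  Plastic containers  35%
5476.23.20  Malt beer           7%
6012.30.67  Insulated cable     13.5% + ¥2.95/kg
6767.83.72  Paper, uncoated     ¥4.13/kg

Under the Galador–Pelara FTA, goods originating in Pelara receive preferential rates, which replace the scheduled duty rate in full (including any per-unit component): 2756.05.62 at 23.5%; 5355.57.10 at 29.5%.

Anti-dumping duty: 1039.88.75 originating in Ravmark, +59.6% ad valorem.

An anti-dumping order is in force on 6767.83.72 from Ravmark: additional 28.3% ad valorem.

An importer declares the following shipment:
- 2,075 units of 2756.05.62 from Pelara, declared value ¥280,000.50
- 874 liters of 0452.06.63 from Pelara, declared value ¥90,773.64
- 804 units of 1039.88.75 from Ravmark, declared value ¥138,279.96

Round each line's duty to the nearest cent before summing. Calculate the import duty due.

¥177,314.70

Line 1 (2756.05.62, Pelara, 2,075 units, ¥280,000.50):
Base rate for 2756.05.62 is 27%.
Origin Pelara qualifies under the Galador–Pelara agreement and 2756.05.62 is covered: preferential rate 23.5% applies instead.
Duty = ¥280,000.50 × 23.5% = ¥65,800.12.
Line 2 (0452.06.63, Pelara, 874 liters, ¥90,773.64):
Base rate for 0452.06.63 is 27%.
Origin Pelara is the FTA partner but 0452.06.63 is not on the preference list; base rate stands.
Duty = ¥90,773.64 × 27% = ¥24,508.88.
Line 3 (1039.88.75, Ravmark, 804 units, ¥138,279.96):
Base rate for 1039.88.75 is ¥5.71/unit.
Additional duty on 1039.88.75 from Ravmark: +59.6% ad valorem. Applied ad valorem rate = 59.6%.
Duty = ¥138,279.96 × 59.6% + 804 × ¥5.71 = ¥87,005.70.
Total = ¥65,800.12 + ¥24,508.88 + ¥87,005.70 = ¥177,314.70.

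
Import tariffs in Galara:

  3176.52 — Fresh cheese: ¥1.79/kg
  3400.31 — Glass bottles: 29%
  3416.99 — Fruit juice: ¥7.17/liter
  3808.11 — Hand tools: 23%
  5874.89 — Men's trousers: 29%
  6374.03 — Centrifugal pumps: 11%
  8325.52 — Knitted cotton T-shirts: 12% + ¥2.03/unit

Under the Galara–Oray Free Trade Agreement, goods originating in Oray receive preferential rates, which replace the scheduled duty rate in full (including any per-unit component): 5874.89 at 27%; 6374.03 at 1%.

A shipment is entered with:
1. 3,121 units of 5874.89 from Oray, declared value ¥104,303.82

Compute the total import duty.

¥28,162.03

Line 1 (5874.89, Oray, 3,121 units, ¥104,303.82):
Base rate for 5874.89 is 29%.
Origin Oray qualifies under the Galara–Oray agreement and 5874.89 is covered: preferential rate 27% applies instead.
Duty = ¥104,303.82 × 27% = ¥28,162.03.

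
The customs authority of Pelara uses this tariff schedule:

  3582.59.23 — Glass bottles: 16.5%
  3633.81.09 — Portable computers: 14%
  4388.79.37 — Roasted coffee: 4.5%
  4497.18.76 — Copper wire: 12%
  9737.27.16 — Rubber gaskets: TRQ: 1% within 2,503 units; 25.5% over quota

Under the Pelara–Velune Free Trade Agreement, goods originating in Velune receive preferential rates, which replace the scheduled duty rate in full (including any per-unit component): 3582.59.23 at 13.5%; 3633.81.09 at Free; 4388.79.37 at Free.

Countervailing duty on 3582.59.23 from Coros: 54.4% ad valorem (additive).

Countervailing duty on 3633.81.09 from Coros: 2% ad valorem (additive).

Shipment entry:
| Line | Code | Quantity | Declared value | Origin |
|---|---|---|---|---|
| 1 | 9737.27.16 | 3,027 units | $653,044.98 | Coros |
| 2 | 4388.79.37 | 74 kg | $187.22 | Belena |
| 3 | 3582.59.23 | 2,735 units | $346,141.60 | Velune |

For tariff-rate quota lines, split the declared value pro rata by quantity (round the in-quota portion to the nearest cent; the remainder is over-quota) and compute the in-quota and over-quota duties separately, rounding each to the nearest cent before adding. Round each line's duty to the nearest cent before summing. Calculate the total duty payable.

Line 1 (9737.27.16, Coros, 3,027 units, $653,044.98):
Code 9737.27.16 is under a tariff-rate quota (threshold 2,503 units). In-quota: 2,503 units at 1%; over-quota: 524 units at 25.5%.
Pro-rata value split: in-quota = $653,044.98 × 2,503/3,027 = $539,997.22; over-quota = $653,044.98 − $539,997.22 = $113,047.76.
In-quota duty = $539,997.22 × 1% = $5,399.97. Over-quota duty = $113,047.76 × 25.5% = $28,827.18.
Line duty = $5,399.97 + $28,827.18 = $34,227.15.
Line 2 (4388.79.37, Belena, 74 kg, $187.22):
Base rate for 4388.79.37 is 4.5%.
4388.79.37 has an FTA preferential rate, but origin Belena is not Velune; base rate stands.
Duty = $187.22 × 4.5% = $8.42.
Line 3 (3582.59.23, Velune, 2,735 units, $346,141.60):
Base rate for 3582.59.23 is 16.5%.
Origin Velune qualifies under the Pelara–Velune agreement and 3582.59.23 is covered: preferential rate 13.5% applies instead.
The additional-duty order on 3582.59.23 targets Coros, not Velune; it does not apply.
Duty = $346,141.60 × 13.5% = $46,729.12.
Total = $34,227.15 + $8.42 + $46,729.12 = $80,964.69.

$80,964.69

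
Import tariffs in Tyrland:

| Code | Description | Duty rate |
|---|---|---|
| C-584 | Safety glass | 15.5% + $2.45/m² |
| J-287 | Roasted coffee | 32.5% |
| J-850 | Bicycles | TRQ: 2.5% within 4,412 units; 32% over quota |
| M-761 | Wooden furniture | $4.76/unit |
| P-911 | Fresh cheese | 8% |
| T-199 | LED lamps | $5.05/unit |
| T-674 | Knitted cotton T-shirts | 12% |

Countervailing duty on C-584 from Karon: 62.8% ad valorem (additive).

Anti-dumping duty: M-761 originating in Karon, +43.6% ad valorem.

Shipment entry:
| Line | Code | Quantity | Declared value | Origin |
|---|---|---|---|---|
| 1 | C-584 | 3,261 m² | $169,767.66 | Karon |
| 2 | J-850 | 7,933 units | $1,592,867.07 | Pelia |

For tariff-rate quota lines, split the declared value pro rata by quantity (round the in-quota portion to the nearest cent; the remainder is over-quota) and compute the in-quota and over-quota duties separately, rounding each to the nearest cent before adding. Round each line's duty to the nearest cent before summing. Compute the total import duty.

$389,298.78

Line 1 (C-584, Karon, 3,261 m², $169,767.66):
Base rate for C-584 is 15.5% + $2.45/m².
Additional duty on C-584 from Karon: +62.8%. Applied ad valorem rate: 15.5% + 62.8% = 78.3%.
Duty = $169,767.66 × 78.3% + 3,261 × $2.45 = $140,917.53.
Line 2 (J-850, Pelia, 7,933 units, $1,592,867.07):
Code J-850 is under a tariff-rate quota (threshold 4,412 units). In-quota: 4,412 units at 2.5%; over-quota: 3,521 units at 32%.
Pro-rata value split: in-quota = $1,592,867.07 × 4,412/7,933 = $885,885.48; over-quota = $1,592,867.07 − $885,885.48 = $706,981.59.
In-quota duty = $885,885.48 × 2.5% = $22,147.14. Over-quota duty = $706,981.59 × 32% = $226,234.11.
Line duty = $22,147.14 + $226,234.11 = $248,381.25.
Total = $140,917.53 + $248,381.25 = $389,298.78.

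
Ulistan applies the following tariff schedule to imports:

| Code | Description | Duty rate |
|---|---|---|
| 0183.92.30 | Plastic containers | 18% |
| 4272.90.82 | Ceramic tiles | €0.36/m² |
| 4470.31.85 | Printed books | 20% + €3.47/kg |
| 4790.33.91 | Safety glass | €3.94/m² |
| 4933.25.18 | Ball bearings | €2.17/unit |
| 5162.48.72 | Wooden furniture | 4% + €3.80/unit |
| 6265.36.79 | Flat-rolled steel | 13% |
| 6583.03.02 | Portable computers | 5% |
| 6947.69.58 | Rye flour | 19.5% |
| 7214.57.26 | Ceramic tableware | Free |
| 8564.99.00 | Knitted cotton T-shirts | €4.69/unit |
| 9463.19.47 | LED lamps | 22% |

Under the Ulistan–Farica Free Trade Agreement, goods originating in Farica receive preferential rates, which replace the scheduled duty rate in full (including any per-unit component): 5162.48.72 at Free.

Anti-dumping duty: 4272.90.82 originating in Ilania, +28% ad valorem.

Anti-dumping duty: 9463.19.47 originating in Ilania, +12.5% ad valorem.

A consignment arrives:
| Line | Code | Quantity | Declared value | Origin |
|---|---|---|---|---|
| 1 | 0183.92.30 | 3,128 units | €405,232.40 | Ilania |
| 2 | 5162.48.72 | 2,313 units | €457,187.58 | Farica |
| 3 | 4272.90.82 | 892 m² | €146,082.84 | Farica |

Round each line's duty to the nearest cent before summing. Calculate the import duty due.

€73,262.95

Line 1 (0183.92.30, Ilania, 3,128 units, €405,232.40):
Base rate for 0183.92.30 is 18%.
Duty = €405,232.40 × 18% = €72,941.83.
Line 2 (5162.48.72, Farica, 2,313 units, €457,187.58):
Base rate for 5162.48.72 is 4% + €3.80/unit.
Origin Farica qualifies under the Ulistan–Farica agreement and 5162.48.72 is covered: preferential rate Free applies instead.
Duty = €457,187.58 × 0% = €0.00.
Line 3 (4272.90.82, Farica, 892 m², €146,082.84):
Base rate for 4272.90.82 is €0.36/m².
Origin Farica is the FTA partner but 4272.90.82 is not on the preference list; base rate stands.
The additional-duty order on 4272.90.82 targets Ilania, not Farica; it does not apply.
Duty = 892 × €0.36 = €321.12.
Total = €72,941.83 + €0.00 + €321.12 = €73,262.95.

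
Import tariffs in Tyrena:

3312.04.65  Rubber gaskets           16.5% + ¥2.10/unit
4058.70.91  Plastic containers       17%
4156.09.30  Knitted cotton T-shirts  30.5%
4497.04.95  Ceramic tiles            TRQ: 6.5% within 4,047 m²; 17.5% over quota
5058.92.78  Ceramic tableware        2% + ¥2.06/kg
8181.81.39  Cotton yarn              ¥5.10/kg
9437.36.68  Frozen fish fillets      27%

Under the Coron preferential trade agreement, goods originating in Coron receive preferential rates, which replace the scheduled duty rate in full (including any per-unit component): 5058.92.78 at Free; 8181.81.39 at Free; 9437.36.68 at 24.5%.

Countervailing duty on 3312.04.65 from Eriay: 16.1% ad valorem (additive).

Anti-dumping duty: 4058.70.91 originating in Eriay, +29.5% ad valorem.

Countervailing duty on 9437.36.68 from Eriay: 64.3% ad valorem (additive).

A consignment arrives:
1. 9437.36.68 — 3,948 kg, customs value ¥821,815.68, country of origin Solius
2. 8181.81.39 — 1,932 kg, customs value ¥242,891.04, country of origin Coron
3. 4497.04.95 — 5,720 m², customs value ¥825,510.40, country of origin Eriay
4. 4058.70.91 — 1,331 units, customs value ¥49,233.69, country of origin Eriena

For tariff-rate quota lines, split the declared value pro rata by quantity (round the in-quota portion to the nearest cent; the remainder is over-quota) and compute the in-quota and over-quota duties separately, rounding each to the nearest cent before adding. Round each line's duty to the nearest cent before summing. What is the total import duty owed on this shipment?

Line 1 (9437.36.68, Solius, 3,948 kg, ¥821,815.68):
Base rate for 9437.36.68 is 27%.
9437.36.68 has an FTA preferential rate, but origin Solius is not Coron; base rate stands.
The additional-duty order on 9437.36.68 targets Eriay, not Solius; it does not apply.
Duty = ¥821,815.68 × 27% = ¥221,890.23.
Line 2 (8181.81.39, Coron, 1,932 kg, ¥242,891.04):
Base rate for 8181.81.39 is ¥5.10/kg.
Origin Coron qualifies under the Tyrena–Coron agreement and 8181.81.39 is covered: preferential rate Free applies instead.
Duty = ¥242,891.04 × 0% = ¥0.00.
Line 3 (4497.04.95, Eriay, 5,720 m², ¥825,510.40):
Code 4497.04.95 is under a tariff-rate quota (threshold 4,047 m²). In-quota: 4,047 m² at 6.5%; over-quota: 1,673 m² at 17.5%.
Pro-rata value split: in-quota = ¥825,510.40 × 4,047/5,720 = ¥584,063.04; over-quota = ¥825,510.40 − ¥584,063.04 = ¥241,447.36.
In-quota duty = ¥584,063.04 × 6.5% = ¥37,964.10. Over-quota duty = ¥241,447.36 × 17.5% = ¥42,253.29.
Line duty = ¥37,964.10 + ¥42,253.29 = ¥80,217.39.
Line 4 (4058.70.91, Eriena, 1,331 units, ¥49,233.69):
Base rate for 4058.70.91 is 17%.
The additional-duty order on 4058.70.91 targets Eriay, not Eriena; it does not apply.
Duty = ¥49,233.69 × 17% = ¥8,369.73.
Total = ¥221,890.23 + ¥0.00 + ¥80,217.39 + ¥8,369.73 = ¥310,477.35.

¥310,477.35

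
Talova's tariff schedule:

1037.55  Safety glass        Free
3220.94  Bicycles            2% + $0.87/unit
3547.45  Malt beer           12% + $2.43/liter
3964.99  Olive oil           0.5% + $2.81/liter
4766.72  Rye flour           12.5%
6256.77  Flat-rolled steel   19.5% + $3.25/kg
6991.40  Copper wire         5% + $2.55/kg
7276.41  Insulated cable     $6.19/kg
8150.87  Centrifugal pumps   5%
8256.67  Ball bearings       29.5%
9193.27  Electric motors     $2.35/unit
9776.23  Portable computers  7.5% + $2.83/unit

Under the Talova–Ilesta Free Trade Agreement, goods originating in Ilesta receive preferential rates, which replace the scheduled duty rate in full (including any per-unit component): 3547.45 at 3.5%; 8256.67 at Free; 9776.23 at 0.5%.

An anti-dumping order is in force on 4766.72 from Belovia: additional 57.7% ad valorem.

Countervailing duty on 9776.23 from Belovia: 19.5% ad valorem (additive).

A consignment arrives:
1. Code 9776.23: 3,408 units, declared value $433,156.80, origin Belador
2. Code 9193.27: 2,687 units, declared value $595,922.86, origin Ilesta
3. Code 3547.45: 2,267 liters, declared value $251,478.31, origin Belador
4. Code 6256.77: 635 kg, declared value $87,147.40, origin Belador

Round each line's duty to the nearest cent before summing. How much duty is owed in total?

$103,189.55

Line 1 (9776.23, Belador, 3,408 units, $433,156.80):
Base rate for 9776.23 is 7.5% + $2.83/unit.
9776.23 has an FTA preferential rate, but origin Belador is not Ilesta; base rate stands.
The additional-duty order on 9776.23 targets Belovia, not Belador; it does not apply.
Duty = $433,156.80 × 7.5% + 3,408 × $2.83 = $42,131.40.
Line 2 (9193.27, Ilesta, 2,687 units, $595,922.86):
Base rate for 9193.27 is $2.35/unit.
Origin Ilesta is the FTA partner but 9193.27 is not on the preference list; base rate stands.
Duty = 2,687 × $2.35 = $6,314.45.
Line 3 (3547.45, Belador, 2,267 liters, $251,478.31):
Base rate for 3547.45 is 12% + $2.43/liter.
3547.45 has an FTA preferential rate, but origin Belador is not Ilesta; base rate stands.
Duty = $251,478.31 × 12% + 2,267 × $2.43 = $35,686.21.
Line 4 (6256.77, Belador, 635 kg, $87,147.40):
Base rate for 6256.77 is 19.5% + $3.25/kg.
Duty = $87,147.40 × 19.5% + 635 × $3.25 = $19,057.49.
Total = $42,131.40 + $6,314.45 + $35,686.21 + $19,057.49 = $103,189.55.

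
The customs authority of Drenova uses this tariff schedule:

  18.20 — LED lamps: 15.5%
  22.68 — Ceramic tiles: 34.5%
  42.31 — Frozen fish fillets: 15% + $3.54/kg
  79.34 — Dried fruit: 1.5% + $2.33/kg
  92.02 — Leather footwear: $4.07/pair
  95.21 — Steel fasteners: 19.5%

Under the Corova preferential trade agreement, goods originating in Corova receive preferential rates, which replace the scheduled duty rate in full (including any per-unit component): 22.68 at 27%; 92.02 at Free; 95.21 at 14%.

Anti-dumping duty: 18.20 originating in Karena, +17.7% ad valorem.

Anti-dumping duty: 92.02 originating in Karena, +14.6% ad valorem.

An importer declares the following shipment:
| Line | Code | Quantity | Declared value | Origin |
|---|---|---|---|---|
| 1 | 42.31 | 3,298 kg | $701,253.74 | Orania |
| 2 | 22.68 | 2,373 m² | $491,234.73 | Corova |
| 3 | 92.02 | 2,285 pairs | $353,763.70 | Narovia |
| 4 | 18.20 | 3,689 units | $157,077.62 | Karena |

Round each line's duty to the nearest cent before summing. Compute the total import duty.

Line 1 (42.31, Orania, 3,298 kg, $701,253.74):
Base rate for 42.31 is 15% + $3.54/kg.
Duty = $701,253.74 × 15% + 3,298 × $3.54 = $116,862.98.
Line 2 (22.68, Corova, 2,373 m², $491,234.73):
Base rate for 22.68 is 34.5%.
Origin Corova qualifies under the Drenova–Corova agreement and 22.68 is covered: preferential rate 27% applies instead.
Duty = $491,234.73 × 27% = $132,633.38.
Line 3 (92.02, Narovia, 2,285 pairs, $353,763.70):
Base rate for 92.02 is $4.07/pair.
92.02 has an FTA preferential rate, but origin Narovia is not Corova; base rate stands.
The additional-duty order on 92.02 targets Karena, not Narovia; it does not apply.
Duty = 2,285 × $4.07 = $9,299.95.
Line 4 (18.20, Karena, 3,689 units, $157,077.62):
Base rate for 18.20 is 15.5%.
Additional duty on 18.20 from Karena: +17.7%. Applied ad valorem rate: 15.5% + 17.7% = 33.2%.
Duty = $157,077.62 × 33.2% = $52,149.77.
Total = $116,862.98 + $132,633.38 + $9,299.95 + $52,149.77 = $310,946.08.

$310,946.08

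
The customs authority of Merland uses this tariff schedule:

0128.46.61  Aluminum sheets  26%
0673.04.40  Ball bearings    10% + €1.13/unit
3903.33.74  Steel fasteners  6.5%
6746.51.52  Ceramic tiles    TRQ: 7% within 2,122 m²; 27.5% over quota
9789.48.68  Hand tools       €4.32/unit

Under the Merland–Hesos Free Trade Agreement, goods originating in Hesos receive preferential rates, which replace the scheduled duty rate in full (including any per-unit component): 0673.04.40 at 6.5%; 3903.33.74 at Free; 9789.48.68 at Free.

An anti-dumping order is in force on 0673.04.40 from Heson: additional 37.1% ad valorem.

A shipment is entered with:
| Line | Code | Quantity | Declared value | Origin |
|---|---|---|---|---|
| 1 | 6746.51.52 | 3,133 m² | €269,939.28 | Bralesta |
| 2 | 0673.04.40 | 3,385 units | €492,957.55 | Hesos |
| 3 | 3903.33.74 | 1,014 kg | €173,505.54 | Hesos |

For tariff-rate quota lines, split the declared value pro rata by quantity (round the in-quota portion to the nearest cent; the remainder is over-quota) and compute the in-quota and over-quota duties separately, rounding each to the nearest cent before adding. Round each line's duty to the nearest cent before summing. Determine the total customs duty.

€68,795.08

Line 1 (6746.51.52, Bralesta, 3,133 m², €269,939.28):
Code 6746.51.52 is under a tariff-rate quota (threshold 2,122 m²). In-quota: 2,122 m² at 7%; over-quota: 1,011 m² at 27.5%.
Pro-rata value split: in-quota = €269,939.28 × 2,122/3,133 = €182,831.52; over-quota = €269,939.28 − €182,831.52 = €87,107.76.
In-quota duty = €182,831.52 × 7% = €12,798.21. Over-quota duty = €87,107.76 × 27.5% = €23,954.63.
Line duty = €12,798.21 + €23,954.63 = €36,752.84.
Line 2 (0673.04.40, Hesos, 3,385 units, €492,957.55):
Base rate for 0673.04.40 is 10% + €1.13/unit.
Origin Hesos qualifies under the Merland–Hesos agreement and 0673.04.40 is covered: preferential rate 6.5% applies instead.
The additional-duty order on 0673.04.40 targets Heson, not Hesos; it does not apply.
Duty = €492,957.55 × 6.5% = €32,042.24.
Line 3 (3903.33.74, Hesos, 1,014 kg, €173,505.54):
Base rate for 3903.33.74 is 6.5%.
Origin Hesos qualifies under the Merland–Hesos agreement and 3903.33.74 is covered: preferential rate Free applies instead.
Duty = €173,505.54 × 0% = €0.00.
Total = €36,752.84 + €32,042.24 + €0.00 = €68,795.08.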